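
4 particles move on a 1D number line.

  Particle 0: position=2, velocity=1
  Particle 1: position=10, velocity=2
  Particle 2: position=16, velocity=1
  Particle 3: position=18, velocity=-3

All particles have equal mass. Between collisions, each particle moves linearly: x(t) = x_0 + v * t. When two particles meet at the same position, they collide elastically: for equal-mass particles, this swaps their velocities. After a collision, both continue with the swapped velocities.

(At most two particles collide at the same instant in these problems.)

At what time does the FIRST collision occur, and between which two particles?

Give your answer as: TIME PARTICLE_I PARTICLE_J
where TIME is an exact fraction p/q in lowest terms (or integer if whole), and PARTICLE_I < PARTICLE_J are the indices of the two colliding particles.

Pair (0,1): pos 2,10 vel 1,2 -> not approaching (rel speed -1 <= 0)
Pair (1,2): pos 10,16 vel 2,1 -> gap=6, closing at 1/unit, collide at t=6
Pair (2,3): pos 16,18 vel 1,-3 -> gap=2, closing at 4/unit, collide at t=1/2
Earliest collision: t=1/2 between 2 and 3

Answer: 1/2 2 3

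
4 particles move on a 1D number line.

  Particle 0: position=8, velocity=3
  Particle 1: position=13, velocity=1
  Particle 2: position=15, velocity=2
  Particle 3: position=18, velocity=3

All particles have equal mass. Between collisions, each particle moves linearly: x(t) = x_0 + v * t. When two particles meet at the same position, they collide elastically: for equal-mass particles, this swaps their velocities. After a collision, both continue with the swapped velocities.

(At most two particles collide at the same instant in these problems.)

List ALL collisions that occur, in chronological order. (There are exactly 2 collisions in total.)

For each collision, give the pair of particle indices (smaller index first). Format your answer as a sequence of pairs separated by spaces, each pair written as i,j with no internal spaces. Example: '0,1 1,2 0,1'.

Answer: 0,1 1,2

Derivation:
Collision at t=5/2: particles 0 and 1 swap velocities; positions: p0=31/2 p1=31/2 p2=20 p3=51/2; velocities now: v0=1 v1=3 v2=2 v3=3
Collision at t=7: particles 1 and 2 swap velocities; positions: p0=20 p1=29 p2=29 p3=39; velocities now: v0=1 v1=2 v2=3 v3=3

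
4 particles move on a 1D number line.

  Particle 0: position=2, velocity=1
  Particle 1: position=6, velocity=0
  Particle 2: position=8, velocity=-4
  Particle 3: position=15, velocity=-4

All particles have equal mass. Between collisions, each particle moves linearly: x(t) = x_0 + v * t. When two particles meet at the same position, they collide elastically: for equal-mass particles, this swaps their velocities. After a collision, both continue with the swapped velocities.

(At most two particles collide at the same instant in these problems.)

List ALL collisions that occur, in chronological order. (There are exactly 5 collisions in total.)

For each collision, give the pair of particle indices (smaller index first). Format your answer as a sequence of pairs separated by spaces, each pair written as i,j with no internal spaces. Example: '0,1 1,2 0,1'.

Collision at t=1/2: particles 1 and 2 swap velocities; positions: p0=5/2 p1=6 p2=6 p3=13; velocities now: v0=1 v1=-4 v2=0 v3=-4
Collision at t=6/5: particles 0 and 1 swap velocities; positions: p0=16/5 p1=16/5 p2=6 p3=51/5; velocities now: v0=-4 v1=1 v2=0 v3=-4
Collision at t=9/4: particles 2 and 3 swap velocities; positions: p0=-1 p1=17/4 p2=6 p3=6; velocities now: v0=-4 v1=1 v2=-4 v3=0
Collision at t=13/5: particles 1 and 2 swap velocities; positions: p0=-12/5 p1=23/5 p2=23/5 p3=6; velocities now: v0=-4 v1=-4 v2=1 v3=0
Collision at t=4: particles 2 and 3 swap velocities; positions: p0=-8 p1=-1 p2=6 p3=6; velocities now: v0=-4 v1=-4 v2=0 v3=1

Answer: 1,2 0,1 2,3 1,2 2,3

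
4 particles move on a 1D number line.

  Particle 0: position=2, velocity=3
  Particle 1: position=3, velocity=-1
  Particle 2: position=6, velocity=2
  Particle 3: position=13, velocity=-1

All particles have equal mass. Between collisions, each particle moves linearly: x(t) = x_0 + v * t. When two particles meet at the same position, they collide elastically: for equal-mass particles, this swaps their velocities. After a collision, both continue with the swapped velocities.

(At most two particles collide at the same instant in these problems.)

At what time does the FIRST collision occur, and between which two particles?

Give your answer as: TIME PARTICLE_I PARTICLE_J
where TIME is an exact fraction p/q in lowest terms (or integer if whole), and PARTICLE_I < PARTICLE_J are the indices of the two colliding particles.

Answer: 1/4 0 1

Derivation:
Pair (0,1): pos 2,3 vel 3,-1 -> gap=1, closing at 4/unit, collide at t=1/4
Pair (1,2): pos 3,6 vel -1,2 -> not approaching (rel speed -3 <= 0)
Pair (2,3): pos 6,13 vel 2,-1 -> gap=7, closing at 3/unit, collide at t=7/3
Earliest collision: t=1/4 between 0 and 1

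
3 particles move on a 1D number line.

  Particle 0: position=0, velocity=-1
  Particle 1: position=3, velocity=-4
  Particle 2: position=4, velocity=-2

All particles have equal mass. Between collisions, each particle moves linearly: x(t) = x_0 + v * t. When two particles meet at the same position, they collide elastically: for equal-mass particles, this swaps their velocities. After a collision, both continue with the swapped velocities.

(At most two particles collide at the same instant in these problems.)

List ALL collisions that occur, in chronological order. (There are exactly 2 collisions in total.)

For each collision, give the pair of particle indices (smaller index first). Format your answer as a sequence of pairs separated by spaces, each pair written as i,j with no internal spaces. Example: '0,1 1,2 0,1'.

Collision at t=1: particles 0 and 1 swap velocities; positions: p0=-1 p1=-1 p2=2; velocities now: v0=-4 v1=-1 v2=-2
Collision at t=4: particles 1 and 2 swap velocities; positions: p0=-13 p1=-4 p2=-4; velocities now: v0=-4 v1=-2 v2=-1

Answer: 0,1 1,2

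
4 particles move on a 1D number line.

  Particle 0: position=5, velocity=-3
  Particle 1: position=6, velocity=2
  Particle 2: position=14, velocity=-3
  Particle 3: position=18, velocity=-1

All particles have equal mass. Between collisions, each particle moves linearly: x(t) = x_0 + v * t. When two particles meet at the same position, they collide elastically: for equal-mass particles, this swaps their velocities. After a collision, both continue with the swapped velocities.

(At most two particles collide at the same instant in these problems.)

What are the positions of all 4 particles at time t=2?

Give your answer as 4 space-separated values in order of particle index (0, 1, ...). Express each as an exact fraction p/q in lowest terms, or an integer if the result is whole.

Collision at t=8/5: particles 1 and 2 swap velocities; positions: p0=1/5 p1=46/5 p2=46/5 p3=82/5; velocities now: v0=-3 v1=-3 v2=2 v3=-1
Advance to t=2 (no further collisions before then); velocities: v0=-3 v1=-3 v2=2 v3=-1; positions = -1 8 10 16

Answer: -1 8 10 16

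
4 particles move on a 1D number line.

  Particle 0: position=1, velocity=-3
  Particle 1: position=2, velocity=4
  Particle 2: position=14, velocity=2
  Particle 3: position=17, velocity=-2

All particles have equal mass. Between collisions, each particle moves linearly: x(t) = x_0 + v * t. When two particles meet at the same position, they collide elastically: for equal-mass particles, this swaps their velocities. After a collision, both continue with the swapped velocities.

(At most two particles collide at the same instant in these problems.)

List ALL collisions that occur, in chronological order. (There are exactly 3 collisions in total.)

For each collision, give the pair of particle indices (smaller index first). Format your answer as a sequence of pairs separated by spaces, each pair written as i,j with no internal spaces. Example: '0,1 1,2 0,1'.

Collision at t=3/4: particles 2 and 3 swap velocities; positions: p0=-5/4 p1=5 p2=31/2 p3=31/2; velocities now: v0=-3 v1=4 v2=-2 v3=2
Collision at t=5/2: particles 1 and 2 swap velocities; positions: p0=-13/2 p1=12 p2=12 p3=19; velocities now: v0=-3 v1=-2 v2=4 v3=2
Collision at t=6: particles 2 and 3 swap velocities; positions: p0=-17 p1=5 p2=26 p3=26; velocities now: v0=-3 v1=-2 v2=2 v3=4

Answer: 2,3 1,2 2,3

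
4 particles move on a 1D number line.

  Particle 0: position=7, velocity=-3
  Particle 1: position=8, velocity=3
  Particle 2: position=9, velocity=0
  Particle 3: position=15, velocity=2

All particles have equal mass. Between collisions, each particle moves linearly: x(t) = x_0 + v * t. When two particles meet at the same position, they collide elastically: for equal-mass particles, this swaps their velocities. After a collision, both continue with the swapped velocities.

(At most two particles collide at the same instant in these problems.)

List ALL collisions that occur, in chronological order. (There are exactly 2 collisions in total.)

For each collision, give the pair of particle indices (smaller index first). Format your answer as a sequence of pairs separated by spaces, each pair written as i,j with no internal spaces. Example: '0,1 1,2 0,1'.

Answer: 1,2 2,3

Derivation:
Collision at t=1/3: particles 1 and 2 swap velocities; positions: p0=6 p1=9 p2=9 p3=47/3; velocities now: v0=-3 v1=0 v2=3 v3=2
Collision at t=7: particles 2 and 3 swap velocities; positions: p0=-14 p1=9 p2=29 p3=29; velocities now: v0=-3 v1=0 v2=2 v3=3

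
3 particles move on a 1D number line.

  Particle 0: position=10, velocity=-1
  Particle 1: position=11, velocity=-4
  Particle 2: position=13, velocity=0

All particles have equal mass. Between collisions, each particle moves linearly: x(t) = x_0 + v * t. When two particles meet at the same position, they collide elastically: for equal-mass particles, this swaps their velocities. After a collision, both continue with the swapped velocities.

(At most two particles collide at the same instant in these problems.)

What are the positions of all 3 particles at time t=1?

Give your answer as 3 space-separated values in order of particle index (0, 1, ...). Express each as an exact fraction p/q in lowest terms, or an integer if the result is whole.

Answer: 7 9 13

Derivation:
Collision at t=1/3: particles 0 and 1 swap velocities; positions: p0=29/3 p1=29/3 p2=13; velocities now: v0=-4 v1=-1 v2=0
Advance to t=1 (no further collisions before then); velocities: v0=-4 v1=-1 v2=0; positions = 7 9 13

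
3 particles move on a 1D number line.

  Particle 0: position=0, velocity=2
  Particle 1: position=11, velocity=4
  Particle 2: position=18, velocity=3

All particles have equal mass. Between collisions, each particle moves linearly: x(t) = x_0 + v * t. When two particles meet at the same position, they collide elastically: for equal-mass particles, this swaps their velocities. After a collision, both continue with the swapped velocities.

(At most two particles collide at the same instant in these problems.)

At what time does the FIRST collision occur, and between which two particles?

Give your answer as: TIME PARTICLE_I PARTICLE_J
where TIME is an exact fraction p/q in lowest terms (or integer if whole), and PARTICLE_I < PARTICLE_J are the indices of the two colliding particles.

Answer: 7 1 2

Derivation:
Pair (0,1): pos 0,11 vel 2,4 -> not approaching (rel speed -2 <= 0)
Pair (1,2): pos 11,18 vel 4,3 -> gap=7, closing at 1/unit, collide at t=7
Earliest collision: t=7 between 1 and 2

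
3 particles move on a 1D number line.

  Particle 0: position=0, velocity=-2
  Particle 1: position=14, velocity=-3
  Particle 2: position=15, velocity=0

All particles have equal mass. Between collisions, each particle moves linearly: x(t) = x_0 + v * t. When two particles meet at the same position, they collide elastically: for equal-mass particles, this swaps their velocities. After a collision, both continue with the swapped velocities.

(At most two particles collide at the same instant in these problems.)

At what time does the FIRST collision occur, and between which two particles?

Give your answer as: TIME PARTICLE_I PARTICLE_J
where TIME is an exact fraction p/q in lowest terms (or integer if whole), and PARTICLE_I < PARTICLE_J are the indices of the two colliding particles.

Pair (0,1): pos 0,14 vel -2,-3 -> gap=14, closing at 1/unit, collide at t=14
Pair (1,2): pos 14,15 vel -3,0 -> not approaching (rel speed -3 <= 0)
Earliest collision: t=14 between 0 and 1

Answer: 14 0 1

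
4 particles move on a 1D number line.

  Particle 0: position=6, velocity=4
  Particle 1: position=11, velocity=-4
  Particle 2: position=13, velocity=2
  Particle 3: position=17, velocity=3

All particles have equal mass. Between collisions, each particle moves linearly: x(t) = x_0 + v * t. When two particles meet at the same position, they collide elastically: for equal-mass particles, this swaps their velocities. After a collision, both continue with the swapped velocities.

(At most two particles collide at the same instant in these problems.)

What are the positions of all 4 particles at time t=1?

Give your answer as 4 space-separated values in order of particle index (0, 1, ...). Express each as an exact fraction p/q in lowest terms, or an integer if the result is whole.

Collision at t=5/8: particles 0 and 1 swap velocities; positions: p0=17/2 p1=17/2 p2=57/4 p3=151/8; velocities now: v0=-4 v1=4 v2=2 v3=3
Advance to t=1 (no further collisions before then); velocities: v0=-4 v1=4 v2=2 v3=3; positions = 7 10 15 20

Answer: 7 10 15 20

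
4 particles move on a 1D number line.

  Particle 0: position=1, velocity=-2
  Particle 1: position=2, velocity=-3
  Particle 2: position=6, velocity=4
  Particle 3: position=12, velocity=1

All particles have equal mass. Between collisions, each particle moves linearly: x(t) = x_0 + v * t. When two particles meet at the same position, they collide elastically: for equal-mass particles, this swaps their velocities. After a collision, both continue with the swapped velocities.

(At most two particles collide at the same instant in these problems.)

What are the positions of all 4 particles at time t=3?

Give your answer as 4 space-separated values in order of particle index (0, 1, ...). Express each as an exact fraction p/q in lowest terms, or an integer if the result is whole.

Collision at t=1: particles 0 and 1 swap velocities; positions: p0=-1 p1=-1 p2=10 p3=13; velocities now: v0=-3 v1=-2 v2=4 v3=1
Collision at t=2: particles 2 and 3 swap velocities; positions: p0=-4 p1=-3 p2=14 p3=14; velocities now: v0=-3 v1=-2 v2=1 v3=4
Advance to t=3 (no further collisions before then); velocities: v0=-3 v1=-2 v2=1 v3=4; positions = -7 -5 15 18

Answer: -7 -5 15 18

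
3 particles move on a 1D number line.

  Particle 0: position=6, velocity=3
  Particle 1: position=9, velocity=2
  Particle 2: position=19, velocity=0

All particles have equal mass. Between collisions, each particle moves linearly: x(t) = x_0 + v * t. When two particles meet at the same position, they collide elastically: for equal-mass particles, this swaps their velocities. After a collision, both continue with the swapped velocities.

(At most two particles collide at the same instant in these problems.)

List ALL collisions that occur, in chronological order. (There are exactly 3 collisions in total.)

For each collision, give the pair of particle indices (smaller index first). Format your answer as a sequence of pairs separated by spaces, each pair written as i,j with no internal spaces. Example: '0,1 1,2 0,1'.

Collision at t=3: particles 0 and 1 swap velocities; positions: p0=15 p1=15 p2=19; velocities now: v0=2 v1=3 v2=0
Collision at t=13/3: particles 1 and 2 swap velocities; positions: p0=53/3 p1=19 p2=19; velocities now: v0=2 v1=0 v2=3
Collision at t=5: particles 0 and 1 swap velocities; positions: p0=19 p1=19 p2=21; velocities now: v0=0 v1=2 v2=3

Answer: 0,1 1,2 0,1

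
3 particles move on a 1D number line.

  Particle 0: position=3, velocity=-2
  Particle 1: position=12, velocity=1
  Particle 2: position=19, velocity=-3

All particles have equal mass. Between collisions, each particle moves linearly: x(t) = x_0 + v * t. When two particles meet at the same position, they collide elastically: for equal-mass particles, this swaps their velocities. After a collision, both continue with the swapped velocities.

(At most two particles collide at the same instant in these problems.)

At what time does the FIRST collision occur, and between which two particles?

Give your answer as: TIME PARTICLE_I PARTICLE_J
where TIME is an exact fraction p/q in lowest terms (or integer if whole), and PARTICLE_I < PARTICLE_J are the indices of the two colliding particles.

Answer: 7/4 1 2

Derivation:
Pair (0,1): pos 3,12 vel -2,1 -> not approaching (rel speed -3 <= 0)
Pair (1,2): pos 12,19 vel 1,-3 -> gap=7, closing at 4/unit, collide at t=7/4
Earliest collision: t=7/4 between 1 and 2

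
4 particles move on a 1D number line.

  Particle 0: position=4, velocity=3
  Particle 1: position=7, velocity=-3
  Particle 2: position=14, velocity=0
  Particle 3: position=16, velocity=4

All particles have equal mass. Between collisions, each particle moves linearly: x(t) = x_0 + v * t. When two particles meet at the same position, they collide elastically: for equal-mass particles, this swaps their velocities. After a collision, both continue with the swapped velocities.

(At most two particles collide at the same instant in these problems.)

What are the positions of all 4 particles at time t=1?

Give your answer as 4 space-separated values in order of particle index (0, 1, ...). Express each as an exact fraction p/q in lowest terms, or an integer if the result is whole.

Collision at t=1/2: particles 0 and 1 swap velocities; positions: p0=11/2 p1=11/2 p2=14 p3=18; velocities now: v0=-3 v1=3 v2=0 v3=4
Advance to t=1 (no further collisions before then); velocities: v0=-3 v1=3 v2=0 v3=4; positions = 4 7 14 20

Answer: 4 7 14 20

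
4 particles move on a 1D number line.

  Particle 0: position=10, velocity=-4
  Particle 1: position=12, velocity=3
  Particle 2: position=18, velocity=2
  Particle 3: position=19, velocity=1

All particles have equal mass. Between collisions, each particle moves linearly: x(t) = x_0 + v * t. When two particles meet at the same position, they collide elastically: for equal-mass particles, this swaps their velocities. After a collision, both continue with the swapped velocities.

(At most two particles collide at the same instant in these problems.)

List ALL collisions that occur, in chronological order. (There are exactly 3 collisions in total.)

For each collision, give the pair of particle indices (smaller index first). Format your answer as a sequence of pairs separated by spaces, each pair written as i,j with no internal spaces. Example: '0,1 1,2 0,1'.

Answer: 2,3 1,2 2,3

Derivation:
Collision at t=1: particles 2 and 3 swap velocities; positions: p0=6 p1=15 p2=20 p3=20; velocities now: v0=-4 v1=3 v2=1 v3=2
Collision at t=7/2: particles 1 and 2 swap velocities; positions: p0=-4 p1=45/2 p2=45/2 p3=25; velocities now: v0=-4 v1=1 v2=3 v3=2
Collision at t=6: particles 2 and 3 swap velocities; positions: p0=-14 p1=25 p2=30 p3=30; velocities now: v0=-4 v1=1 v2=2 v3=3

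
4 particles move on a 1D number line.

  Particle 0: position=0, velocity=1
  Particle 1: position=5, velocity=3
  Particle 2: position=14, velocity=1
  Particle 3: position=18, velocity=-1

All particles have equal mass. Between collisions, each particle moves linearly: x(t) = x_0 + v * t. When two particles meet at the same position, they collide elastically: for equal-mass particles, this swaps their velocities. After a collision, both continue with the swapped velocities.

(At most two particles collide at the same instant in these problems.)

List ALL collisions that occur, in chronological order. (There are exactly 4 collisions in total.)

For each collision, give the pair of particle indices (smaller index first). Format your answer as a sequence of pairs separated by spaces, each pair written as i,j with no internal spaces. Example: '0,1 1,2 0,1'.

Collision at t=2: particles 2 and 3 swap velocities; positions: p0=2 p1=11 p2=16 p3=16; velocities now: v0=1 v1=3 v2=-1 v3=1
Collision at t=13/4: particles 1 and 2 swap velocities; positions: p0=13/4 p1=59/4 p2=59/4 p3=69/4; velocities now: v0=1 v1=-1 v2=3 v3=1
Collision at t=9/2: particles 2 and 3 swap velocities; positions: p0=9/2 p1=27/2 p2=37/2 p3=37/2; velocities now: v0=1 v1=-1 v2=1 v3=3
Collision at t=9: particles 0 and 1 swap velocities; positions: p0=9 p1=9 p2=23 p3=32; velocities now: v0=-1 v1=1 v2=1 v3=3

Answer: 2,3 1,2 2,3 0,1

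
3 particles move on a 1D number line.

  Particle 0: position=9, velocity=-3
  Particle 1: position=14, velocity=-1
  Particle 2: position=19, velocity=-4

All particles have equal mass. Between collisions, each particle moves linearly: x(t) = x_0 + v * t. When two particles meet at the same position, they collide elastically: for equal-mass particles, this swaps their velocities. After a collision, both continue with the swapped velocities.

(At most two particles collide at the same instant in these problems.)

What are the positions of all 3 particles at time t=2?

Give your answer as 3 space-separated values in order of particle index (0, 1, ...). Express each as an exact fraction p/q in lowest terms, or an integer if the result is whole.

Answer: 3 11 12

Derivation:
Collision at t=5/3: particles 1 and 2 swap velocities; positions: p0=4 p1=37/3 p2=37/3; velocities now: v0=-3 v1=-4 v2=-1
Advance to t=2 (no further collisions before then); velocities: v0=-3 v1=-4 v2=-1; positions = 3 11 12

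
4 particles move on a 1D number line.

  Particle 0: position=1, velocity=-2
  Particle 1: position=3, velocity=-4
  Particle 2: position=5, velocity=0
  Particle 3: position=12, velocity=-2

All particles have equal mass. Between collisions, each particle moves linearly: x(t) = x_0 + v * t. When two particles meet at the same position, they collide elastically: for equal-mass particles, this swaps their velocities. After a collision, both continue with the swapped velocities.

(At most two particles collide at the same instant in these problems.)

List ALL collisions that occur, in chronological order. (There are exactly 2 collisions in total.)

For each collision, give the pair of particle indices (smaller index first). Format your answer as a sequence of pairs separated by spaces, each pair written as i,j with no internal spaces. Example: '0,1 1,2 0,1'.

Answer: 0,1 2,3

Derivation:
Collision at t=1: particles 0 and 1 swap velocities; positions: p0=-1 p1=-1 p2=5 p3=10; velocities now: v0=-4 v1=-2 v2=0 v3=-2
Collision at t=7/2: particles 2 and 3 swap velocities; positions: p0=-11 p1=-6 p2=5 p3=5; velocities now: v0=-4 v1=-2 v2=-2 v3=0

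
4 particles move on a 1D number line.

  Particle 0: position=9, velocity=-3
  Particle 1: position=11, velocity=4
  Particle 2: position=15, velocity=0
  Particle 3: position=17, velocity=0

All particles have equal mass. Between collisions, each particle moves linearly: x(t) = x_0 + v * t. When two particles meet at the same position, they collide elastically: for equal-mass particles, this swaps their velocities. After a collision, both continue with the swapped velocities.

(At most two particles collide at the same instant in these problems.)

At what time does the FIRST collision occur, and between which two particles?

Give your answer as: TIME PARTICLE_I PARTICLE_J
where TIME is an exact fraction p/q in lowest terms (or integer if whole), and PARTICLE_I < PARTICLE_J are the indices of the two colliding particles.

Answer: 1 1 2

Derivation:
Pair (0,1): pos 9,11 vel -3,4 -> not approaching (rel speed -7 <= 0)
Pair (1,2): pos 11,15 vel 4,0 -> gap=4, closing at 4/unit, collide at t=1
Pair (2,3): pos 15,17 vel 0,0 -> not approaching (rel speed 0 <= 0)
Earliest collision: t=1 between 1 and 2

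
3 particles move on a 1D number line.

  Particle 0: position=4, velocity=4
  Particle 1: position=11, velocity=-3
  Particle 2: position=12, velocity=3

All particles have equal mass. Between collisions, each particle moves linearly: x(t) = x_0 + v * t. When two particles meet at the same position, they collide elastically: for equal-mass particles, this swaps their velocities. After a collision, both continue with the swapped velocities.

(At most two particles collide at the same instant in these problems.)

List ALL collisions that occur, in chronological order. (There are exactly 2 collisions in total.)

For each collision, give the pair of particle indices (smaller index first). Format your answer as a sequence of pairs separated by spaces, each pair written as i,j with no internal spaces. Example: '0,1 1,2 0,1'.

Answer: 0,1 1,2

Derivation:
Collision at t=1: particles 0 and 1 swap velocities; positions: p0=8 p1=8 p2=15; velocities now: v0=-3 v1=4 v2=3
Collision at t=8: particles 1 and 2 swap velocities; positions: p0=-13 p1=36 p2=36; velocities now: v0=-3 v1=3 v2=4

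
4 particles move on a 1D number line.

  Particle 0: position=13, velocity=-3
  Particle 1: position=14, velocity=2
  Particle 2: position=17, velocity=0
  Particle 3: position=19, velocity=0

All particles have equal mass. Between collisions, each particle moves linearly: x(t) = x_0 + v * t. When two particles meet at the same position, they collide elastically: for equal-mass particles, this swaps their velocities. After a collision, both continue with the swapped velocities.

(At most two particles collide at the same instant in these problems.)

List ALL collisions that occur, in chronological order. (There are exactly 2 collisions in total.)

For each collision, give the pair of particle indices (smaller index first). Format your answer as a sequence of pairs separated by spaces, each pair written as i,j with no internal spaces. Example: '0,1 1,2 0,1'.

Collision at t=3/2: particles 1 and 2 swap velocities; positions: p0=17/2 p1=17 p2=17 p3=19; velocities now: v0=-3 v1=0 v2=2 v3=0
Collision at t=5/2: particles 2 and 3 swap velocities; positions: p0=11/2 p1=17 p2=19 p3=19; velocities now: v0=-3 v1=0 v2=0 v3=2

Answer: 1,2 2,3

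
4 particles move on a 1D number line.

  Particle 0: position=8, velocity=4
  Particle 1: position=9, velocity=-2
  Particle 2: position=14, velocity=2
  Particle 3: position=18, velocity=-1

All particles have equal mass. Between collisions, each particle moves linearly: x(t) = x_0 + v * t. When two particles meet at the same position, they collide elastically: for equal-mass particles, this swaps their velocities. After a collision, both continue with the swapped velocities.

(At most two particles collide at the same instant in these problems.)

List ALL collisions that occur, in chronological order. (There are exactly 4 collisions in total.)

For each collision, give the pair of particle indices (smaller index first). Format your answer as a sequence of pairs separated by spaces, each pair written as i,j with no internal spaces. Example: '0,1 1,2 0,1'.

Answer: 0,1 2,3 1,2 2,3

Derivation:
Collision at t=1/6: particles 0 and 1 swap velocities; positions: p0=26/3 p1=26/3 p2=43/3 p3=107/6; velocities now: v0=-2 v1=4 v2=2 v3=-1
Collision at t=4/3: particles 2 and 3 swap velocities; positions: p0=19/3 p1=40/3 p2=50/3 p3=50/3; velocities now: v0=-2 v1=4 v2=-1 v3=2
Collision at t=2: particles 1 and 2 swap velocities; positions: p0=5 p1=16 p2=16 p3=18; velocities now: v0=-2 v1=-1 v2=4 v3=2
Collision at t=3: particles 2 and 3 swap velocities; positions: p0=3 p1=15 p2=20 p3=20; velocities now: v0=-2 v1=-1 v2=2 v3=4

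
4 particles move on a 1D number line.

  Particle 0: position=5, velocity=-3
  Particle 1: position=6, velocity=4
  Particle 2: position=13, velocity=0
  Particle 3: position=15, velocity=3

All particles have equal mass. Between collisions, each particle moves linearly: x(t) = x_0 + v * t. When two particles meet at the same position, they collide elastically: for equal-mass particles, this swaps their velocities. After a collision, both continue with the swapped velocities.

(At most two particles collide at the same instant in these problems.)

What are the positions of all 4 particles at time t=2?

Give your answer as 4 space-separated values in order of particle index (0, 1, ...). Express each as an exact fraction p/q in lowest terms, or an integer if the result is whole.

Answer: -1 13 14 21

Derivation:
Collision at t=7/4: particles 1 and 2 swap velocities; positions: p0=-1/4 p1=13 p2=13 p3=81/4; velocities now: v0=-3 v1=0 v2=4 v3=3
Advance to t=2 (no further collisions before then); velocities: v0=-3 v1=0 v2=4 v3=3; positions = -1 13 14 21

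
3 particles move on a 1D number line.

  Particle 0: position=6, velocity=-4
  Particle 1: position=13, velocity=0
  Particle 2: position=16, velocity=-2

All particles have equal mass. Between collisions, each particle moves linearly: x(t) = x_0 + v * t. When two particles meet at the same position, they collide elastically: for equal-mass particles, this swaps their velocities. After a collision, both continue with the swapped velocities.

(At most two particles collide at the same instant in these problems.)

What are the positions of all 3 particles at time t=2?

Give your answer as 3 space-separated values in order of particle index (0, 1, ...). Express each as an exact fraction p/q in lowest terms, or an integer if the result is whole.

Answer: -2 12 13

Derivation:
Collision at t=3/2: particles 1 and 2 swap velocities; positions: p0=0 p1=13 p2=13; velocities now: v0=-4 v1=-2 v2=0
Advance to t=2 (no further collisions before then); velocities: v0=-4 v1=-2 v2=0; positions = -2 12 13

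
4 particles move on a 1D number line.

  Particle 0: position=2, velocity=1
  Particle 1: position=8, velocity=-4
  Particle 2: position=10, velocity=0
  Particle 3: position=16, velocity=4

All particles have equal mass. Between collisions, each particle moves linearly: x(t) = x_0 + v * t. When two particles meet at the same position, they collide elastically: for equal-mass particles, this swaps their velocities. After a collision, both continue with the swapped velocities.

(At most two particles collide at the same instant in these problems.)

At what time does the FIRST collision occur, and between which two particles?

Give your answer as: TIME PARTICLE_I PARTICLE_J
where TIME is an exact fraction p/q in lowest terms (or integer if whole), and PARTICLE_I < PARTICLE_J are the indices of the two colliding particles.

Pair (0,1): pos 2,8 vel 1,-4 -> gap=6, closing at 5/unit, collide at t=6/5
Pair (1,2): pos 8,10 vel -4,0 -> not approaching (rel speed -4 <= 0)
Pair (2,3): pos 10,16 vel 0,4 -> not approaching (rel speed -4 <= 0)
Earliest collision: t=6/5 between 0 and 1

Answer: 6/5 0 1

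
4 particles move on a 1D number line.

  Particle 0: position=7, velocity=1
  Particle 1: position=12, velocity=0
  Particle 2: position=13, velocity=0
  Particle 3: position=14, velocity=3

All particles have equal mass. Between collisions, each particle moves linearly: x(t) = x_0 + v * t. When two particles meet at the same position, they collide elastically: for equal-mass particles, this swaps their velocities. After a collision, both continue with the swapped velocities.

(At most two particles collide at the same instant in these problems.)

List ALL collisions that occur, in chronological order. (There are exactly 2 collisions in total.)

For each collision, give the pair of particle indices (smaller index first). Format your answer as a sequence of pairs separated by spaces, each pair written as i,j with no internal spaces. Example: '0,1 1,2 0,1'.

Answer: 0,1 1,2

Derivation:
Collision at t=5: particles 0 and 1 swap velocities; positions: p0=12 p1=12 p2=13 p3=29; velocities now: v0=0 v1=1 v2=0 v3=3
Collision at t=6: particles 1 and 2 swap velocities; positions: p0=12 p1=13 p2=13 p3=32; velocities now: v0=0 v1=0 v2=1 v3=3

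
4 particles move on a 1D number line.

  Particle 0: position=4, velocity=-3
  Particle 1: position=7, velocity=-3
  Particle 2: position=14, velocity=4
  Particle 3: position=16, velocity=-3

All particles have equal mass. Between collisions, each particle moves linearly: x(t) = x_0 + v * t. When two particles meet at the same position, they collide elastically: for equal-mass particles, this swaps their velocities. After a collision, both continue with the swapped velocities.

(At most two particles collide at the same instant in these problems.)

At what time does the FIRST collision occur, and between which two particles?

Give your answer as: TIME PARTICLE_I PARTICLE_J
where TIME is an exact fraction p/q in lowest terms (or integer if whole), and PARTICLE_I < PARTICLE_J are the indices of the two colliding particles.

Answer: 2/7 2 3

Derivation:
Pair (0,1): pos 4,7 vel -3,-3 -> not approaching (rel speed 0 <= 0)
Pair (1,2): pos 7,14 vel -3,4 -> not approaching (rel speed -7 <= 0)
Pair (2,3): pos 14,16 vel 4,-3 -> gap=2, closing at 7/unit, collide at t=2/7
Earliest collision: t=2/7 between 2 and 3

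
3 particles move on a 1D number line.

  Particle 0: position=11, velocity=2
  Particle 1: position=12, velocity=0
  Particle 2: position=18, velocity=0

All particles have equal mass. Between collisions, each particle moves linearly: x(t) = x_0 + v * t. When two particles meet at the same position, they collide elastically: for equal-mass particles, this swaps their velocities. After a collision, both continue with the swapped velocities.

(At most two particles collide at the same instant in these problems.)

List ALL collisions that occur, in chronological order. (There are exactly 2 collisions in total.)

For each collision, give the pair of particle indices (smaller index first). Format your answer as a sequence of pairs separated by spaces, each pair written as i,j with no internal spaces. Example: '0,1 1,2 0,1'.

Collision at t=1/2: particles 0 and 1 swap velocities; positions: p0=12 p1=12 p2=18; velocities now: v0=0 v1=2 v2=0
Collision at t=7/2: particles 1 and 2 swap velocities; positions: p0=12 p1=18 p2=18; velocities now: v0=0 v1=0 v2=2

Answer: 0,1 1,2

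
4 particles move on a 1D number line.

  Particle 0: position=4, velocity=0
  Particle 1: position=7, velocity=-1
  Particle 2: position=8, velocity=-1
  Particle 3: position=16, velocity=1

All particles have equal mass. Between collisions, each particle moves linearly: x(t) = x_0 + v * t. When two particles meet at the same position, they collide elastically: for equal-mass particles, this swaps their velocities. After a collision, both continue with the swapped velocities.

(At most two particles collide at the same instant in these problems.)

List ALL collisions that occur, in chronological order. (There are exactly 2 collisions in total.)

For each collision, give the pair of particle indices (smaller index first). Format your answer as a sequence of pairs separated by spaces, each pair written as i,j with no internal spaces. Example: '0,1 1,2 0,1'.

Answer: 0,1 1,2

Derivation:
Collision at t=3: particles 0 and 1 swap velocities; positions: p0=4 p1=4 p2=5 p3=19; velocities now: v0=-1 v1=0 v2=-1 v3=1
Collision at t=4: particles 1 and 2 swap velocities; positions: p0=3 p1=4 p2=4 p3=20; velocities now: v0=-1 v1=-1 v2=0 v3=1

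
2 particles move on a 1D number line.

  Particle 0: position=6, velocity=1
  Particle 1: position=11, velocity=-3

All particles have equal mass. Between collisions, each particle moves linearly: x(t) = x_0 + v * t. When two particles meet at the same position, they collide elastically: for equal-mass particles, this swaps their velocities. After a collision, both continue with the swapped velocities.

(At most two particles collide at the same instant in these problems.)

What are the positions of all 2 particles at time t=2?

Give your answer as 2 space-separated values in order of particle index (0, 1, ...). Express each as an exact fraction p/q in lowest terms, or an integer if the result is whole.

Collision at t=5/4: particles 0 and 1 swap velocities; positions: p0=29/4 p1=29/4; velocities now: v0=-3 v1=1
Advance to t=2 (no further collisions before then); velocities: v0=-3 v1=1; positions = 5 8

Answer: 5 8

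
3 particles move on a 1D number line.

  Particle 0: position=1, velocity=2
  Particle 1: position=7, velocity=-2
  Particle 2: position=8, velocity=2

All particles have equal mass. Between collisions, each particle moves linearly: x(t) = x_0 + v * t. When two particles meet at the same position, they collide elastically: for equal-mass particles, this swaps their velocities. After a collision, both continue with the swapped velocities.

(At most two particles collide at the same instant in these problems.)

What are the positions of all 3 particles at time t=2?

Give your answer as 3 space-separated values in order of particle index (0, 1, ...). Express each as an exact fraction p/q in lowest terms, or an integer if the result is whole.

Answer: 3 5 12

Derivation:
Collision at t=3/2: particles 0 and 1 swap velocities; positions: p0=4 p1=4 p2=11; velocities now: v0=-2 v1=2 v2=2
Advance to t=2 (no further collisions before then); velocities: v0=-2 v1=2 v2=2; positions = 3 5 12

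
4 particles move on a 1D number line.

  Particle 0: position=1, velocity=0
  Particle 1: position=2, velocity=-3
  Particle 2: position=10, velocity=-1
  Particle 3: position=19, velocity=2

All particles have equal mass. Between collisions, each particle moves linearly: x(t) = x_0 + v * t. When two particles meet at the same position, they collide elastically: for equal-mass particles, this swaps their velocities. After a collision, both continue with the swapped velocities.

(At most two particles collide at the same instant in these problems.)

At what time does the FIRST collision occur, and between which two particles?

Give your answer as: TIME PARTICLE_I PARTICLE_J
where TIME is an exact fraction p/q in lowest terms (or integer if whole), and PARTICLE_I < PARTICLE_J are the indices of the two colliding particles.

Answer: 1/3 0 1

Derivation:
Pair (0,1): pos 1,2 vel 0,-3 -> gap=1, closing at 3/unit, collide at t=1/3
Pair (1,2): pos 2,10 vel -3,-1 -> not approaching (rel speed -2 <= 0)
Pair (2,3): pos 10,19 vel -1,2 -> not approaching (rel speed -3 <= 0)
Earliest collision: t=1/3 between 0 and 1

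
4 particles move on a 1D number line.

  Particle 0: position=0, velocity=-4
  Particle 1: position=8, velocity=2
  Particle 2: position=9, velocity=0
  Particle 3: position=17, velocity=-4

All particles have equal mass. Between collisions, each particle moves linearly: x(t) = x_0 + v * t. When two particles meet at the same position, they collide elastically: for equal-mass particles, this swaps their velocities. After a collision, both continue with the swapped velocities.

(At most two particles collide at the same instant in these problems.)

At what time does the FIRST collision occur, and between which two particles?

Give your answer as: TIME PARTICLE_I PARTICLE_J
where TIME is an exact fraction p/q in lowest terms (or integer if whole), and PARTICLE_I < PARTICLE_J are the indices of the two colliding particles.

Pair (0,1): pos 0,8 vel -4,2 -> not approaching (rel speed -6 <= 0)
Pair (1,2): pos 8,9 vel 2,0 -> gap=1, closing at 2/unit, collide at t=1/2
Pair (2,3): pos 9,17 vel 0,-4 -> gap=8, closing at 4/unit, collide at t=2
Earliest collision: t=1/2 between 1 and 2

Answer: 1/2 1 2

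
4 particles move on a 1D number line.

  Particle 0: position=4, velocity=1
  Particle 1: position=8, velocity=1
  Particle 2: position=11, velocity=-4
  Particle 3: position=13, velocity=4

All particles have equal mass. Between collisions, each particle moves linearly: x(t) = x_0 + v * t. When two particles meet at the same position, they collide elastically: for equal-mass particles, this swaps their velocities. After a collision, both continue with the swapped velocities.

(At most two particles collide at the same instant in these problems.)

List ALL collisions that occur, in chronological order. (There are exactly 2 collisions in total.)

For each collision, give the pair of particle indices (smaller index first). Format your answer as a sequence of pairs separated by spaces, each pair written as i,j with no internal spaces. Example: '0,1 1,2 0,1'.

Answer: 1,2 0,1

Derivation:
Collision at t=3/5: particles 1 and 2 swap velocities; positions: p0=23/5 p1=43/5 p2=43/5 p3=77/5; velocities now: v0=1 v1=-4 v2=1 v3=4
Collision at t=7/5: particles 0 and 1 swap velocities; positions: p0=27/5 p1=27/5 p2=47/5 p3=93/5; velocities now: v0=-4 v1=1 v2=1 v3=4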